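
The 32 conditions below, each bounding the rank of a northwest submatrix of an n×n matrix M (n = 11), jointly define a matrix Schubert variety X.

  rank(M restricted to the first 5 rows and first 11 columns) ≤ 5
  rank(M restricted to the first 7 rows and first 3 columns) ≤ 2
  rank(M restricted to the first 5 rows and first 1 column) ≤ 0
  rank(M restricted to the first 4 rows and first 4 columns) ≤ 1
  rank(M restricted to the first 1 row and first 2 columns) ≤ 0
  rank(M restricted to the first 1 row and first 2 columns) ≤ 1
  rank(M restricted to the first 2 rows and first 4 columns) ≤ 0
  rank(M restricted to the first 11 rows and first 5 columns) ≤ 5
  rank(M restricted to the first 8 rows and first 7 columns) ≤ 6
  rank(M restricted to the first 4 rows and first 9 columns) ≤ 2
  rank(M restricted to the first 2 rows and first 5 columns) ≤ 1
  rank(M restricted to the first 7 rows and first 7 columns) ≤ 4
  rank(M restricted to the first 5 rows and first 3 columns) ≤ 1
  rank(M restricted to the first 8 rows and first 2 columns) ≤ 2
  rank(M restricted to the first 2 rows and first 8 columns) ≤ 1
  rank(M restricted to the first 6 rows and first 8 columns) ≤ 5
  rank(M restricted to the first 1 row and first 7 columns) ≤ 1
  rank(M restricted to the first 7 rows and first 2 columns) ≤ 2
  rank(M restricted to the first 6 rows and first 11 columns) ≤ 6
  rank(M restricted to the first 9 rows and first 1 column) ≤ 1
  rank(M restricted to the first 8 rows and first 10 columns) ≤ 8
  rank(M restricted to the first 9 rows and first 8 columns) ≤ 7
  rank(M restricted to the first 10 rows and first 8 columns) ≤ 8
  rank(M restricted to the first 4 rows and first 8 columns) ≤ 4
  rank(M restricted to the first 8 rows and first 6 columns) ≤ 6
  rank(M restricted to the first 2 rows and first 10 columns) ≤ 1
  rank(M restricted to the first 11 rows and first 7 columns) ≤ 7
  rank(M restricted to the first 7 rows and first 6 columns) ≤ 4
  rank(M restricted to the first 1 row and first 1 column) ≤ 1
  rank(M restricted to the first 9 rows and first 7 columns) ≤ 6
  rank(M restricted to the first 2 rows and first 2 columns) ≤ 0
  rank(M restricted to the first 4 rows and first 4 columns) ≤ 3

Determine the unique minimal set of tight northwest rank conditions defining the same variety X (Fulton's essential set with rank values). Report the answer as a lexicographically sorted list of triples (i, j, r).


Rank table r_w(11×11) implied by the 32 constraints:

  0 0 0 0 1 1 1 1 1 1 1
  0 0 0 0 1 1 1 1 1 1 2
  0 1 1 1 2 2 2 2 2 2 3
  0 1 1 1 2 2 2 2 2 3 4
  0 1 1 2 3 3 3 3 3 4 5
  1 2 2 3 4 4 4 4 4 5 6
  1 2 2 3 4 4 4 5 5 6 7
  1 2 3 4 5 5 5 6 6 7 8
  1 2 3 4 5 6 6 7 7 8 9
  1 2 3 4 5 6 7 8 8 9 10
  1 2 3 4 5 6 7 8 9 10 11

the unique w with this rank table is (5, 11, 2, 10, 4, 1, 8, 3, 6, 7, 9).

|D(w)|=26, |Ess(w)|=8:

[(2, 4, 0), (2, 10, 1), (4, 4, 1), (4, 9, 2), (5, 1, 0), (5, 3, 1), (7, 3, 2), (7, 7, 4)]


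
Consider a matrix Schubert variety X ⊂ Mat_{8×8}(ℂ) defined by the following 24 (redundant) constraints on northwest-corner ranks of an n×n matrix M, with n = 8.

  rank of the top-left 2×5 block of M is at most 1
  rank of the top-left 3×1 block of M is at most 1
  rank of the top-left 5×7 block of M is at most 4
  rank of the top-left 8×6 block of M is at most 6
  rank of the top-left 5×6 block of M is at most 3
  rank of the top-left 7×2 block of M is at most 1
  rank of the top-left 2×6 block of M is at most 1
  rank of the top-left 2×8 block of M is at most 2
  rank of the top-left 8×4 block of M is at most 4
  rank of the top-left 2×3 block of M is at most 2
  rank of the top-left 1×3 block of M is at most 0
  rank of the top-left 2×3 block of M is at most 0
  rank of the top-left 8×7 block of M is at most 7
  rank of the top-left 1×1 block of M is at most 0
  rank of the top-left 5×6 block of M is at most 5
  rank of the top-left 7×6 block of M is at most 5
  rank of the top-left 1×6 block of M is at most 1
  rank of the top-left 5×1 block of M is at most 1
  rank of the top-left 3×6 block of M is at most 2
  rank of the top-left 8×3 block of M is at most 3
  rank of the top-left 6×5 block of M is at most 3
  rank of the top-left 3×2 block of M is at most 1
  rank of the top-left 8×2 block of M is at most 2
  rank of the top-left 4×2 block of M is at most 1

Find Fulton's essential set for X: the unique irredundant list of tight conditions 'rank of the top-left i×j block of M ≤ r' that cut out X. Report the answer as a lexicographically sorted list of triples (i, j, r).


Computing R[i][j] = min implied NW-rank bound (n=8, 24 conditions):

  0  0  0  1  1  1  1  1
  0  0  0  1  1  1  2  2
  1  1  1  2  2  2  3  3
  1  1  2  3  3  3  4  4
  1  1  2  3  3  3  4  5
  1  1  2  3  3  4  5  6
  1  1  2  3  4  5  6  7
  1  2  3  4  5  6  7  8

the unique w with this rank table is (4, 7, 1, 3, 8, 6, 5, 2).

ℓ(w)=15; the 5 essential cells (i,j,r):

[(2, 3, 0), (2, 6, 1), (5, 6, 3), (6, 5, 3), (7, 2, 1)]


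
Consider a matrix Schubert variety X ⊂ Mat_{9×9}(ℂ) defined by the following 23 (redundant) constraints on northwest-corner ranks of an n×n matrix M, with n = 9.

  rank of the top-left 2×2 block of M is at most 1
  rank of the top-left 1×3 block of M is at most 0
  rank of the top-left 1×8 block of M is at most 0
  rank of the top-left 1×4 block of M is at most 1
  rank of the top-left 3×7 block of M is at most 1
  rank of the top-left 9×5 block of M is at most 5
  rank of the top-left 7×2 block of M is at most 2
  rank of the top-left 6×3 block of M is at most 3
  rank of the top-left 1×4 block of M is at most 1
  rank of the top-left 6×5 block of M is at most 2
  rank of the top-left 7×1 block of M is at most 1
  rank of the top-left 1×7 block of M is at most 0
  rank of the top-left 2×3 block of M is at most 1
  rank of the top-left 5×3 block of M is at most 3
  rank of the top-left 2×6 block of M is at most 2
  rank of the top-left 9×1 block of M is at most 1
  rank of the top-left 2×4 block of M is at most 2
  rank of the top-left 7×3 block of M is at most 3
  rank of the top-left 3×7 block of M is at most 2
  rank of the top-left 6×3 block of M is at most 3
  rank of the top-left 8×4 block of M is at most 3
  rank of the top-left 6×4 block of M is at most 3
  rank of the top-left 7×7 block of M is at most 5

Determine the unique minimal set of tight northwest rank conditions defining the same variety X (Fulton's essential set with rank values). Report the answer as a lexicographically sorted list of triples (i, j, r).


Reconstructing r_w from the 23 given conditions:

  i=1: 0 | 0 | 0 | 0 | 0 | 0 | 0 | 0 | 1
  i=2: 1 | 1 | 1 | 1 | 1 | 1 | 1 | 1 | 2
  i=3: 1 | 1 | 1 | 1 | 1 | 1 | 1 | 2 | 3
  i=4: 1 | 2 | 2 | 2 | 2 | 2 | 2 | 3 | 4
  i=5: 1 | 2 | 2 | 2 | 2 | 3 | 3 | 4 | 5
  i=6: 1 | 2 | 2 | 2 | 2 | 3 | 4 | 5 | 6
  i=7: 1 | 2 | 3 | 3 | 3 | 4 | 5 | 6 | 7
  i=8: 1 | 2 | 3 | 3 | 4 | 5 | 6 | 7 | 8
  i=9: 1 | 2 | 3 | 4 | 5 | 6 | 7 | 8 | 9

the unique w with this rank table is (9, 1, 8, 2, 6, 7, 3, 5, 4).

Fulton essential set (4 of the 21 Rothe cells):

[(1, 8, 0), (3, 7, 1), (6, 5, 2), (8, 4, 3)]


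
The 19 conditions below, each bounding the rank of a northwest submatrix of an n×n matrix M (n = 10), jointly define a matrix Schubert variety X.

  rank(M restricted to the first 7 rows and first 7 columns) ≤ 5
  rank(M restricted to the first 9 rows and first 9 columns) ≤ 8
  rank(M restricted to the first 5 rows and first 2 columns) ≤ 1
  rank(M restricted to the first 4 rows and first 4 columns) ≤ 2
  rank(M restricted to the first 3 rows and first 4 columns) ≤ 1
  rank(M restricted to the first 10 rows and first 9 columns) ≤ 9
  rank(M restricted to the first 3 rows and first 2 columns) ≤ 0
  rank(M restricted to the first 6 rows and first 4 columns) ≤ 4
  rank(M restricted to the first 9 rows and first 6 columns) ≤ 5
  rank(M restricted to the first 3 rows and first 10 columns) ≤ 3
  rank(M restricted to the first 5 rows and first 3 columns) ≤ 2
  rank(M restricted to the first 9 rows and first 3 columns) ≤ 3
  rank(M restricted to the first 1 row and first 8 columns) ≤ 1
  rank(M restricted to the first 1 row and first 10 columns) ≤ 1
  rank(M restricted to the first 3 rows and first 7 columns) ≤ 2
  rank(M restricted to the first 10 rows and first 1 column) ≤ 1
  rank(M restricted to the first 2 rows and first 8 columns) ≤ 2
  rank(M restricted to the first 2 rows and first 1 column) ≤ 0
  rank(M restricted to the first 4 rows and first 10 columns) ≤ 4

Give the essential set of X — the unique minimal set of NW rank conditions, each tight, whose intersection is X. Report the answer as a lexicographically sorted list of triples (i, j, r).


Computing R[i][j] = min implied NW-rank bound (n=10, 19 conditions):

  row 1: 0 | 0 | 1 | 1 | 1 | 1 | 1 | 1 | 1 | 1
  row 2: 0 | 0 | 1 | 1 | 2 | 2 | 2 | 2 | 2 | 2
  row 3: 0 | 0 | 1 | 1 | 2 | 2 | 2 | 3 | 3 | 3
  row 4: 1 | 1 | 2 | 2 | 3 | 3 | 3 | 4 | 4 | 4
  row 5: 1 | 1 | 2 | 3 | 4 | 4 | 4 | 5 | 5 | 5
  row 6: 1 | 2 | 3 | 4 | 5 | 5 | 5 | 6 | 6 | 6
  row 7: 1 | 2 | 3 | 4 | 5 | 5 | 5 | 6 | 7 | 7
  row 8: 1 | 2 | 3 | 4 | 5 | 5 | 6 | 7 | 8 | 8
  row 9: 1 | 2 | 3 | 4 | 5 | 5 | 6 | 7 | 8 | 9
  row 10: 1 | 2 | 3 | 4 | 5 | 6 | 7 | 8 | 9 | 10

giving w = (3, 5, 8, 1, 4, 2, 9, 7, 10, 6) via Δ²R.

D(w) has 15 cells with 6 SE-corners; essential set:

[(3, 2, 0), (3, 4, 1), (3, 7, 2), (5, 2, 1), (7, 7, 5), (9, 6, 5)]


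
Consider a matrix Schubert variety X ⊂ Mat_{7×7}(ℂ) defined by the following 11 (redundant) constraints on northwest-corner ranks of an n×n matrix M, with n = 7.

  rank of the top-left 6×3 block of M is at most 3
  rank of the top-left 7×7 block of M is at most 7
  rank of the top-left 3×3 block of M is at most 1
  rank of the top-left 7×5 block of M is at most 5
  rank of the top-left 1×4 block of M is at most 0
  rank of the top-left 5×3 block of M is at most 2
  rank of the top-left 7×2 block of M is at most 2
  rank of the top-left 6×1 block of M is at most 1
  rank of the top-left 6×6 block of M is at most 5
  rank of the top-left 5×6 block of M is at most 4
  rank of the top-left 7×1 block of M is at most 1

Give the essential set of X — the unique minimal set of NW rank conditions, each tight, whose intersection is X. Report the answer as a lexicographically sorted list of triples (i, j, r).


The tightest implied rank at each (i,j), from the 11 conditions:

  i=1: 0, 0, 0, 0, 1, 1, 1
  i=2: 1, 1, 1, 1, 2, 2, 2
  i=3: 1, 1, 1, 2, 3, 3, 3
  i=4: 1, 2, 2, 3, 4, 4, 4
  i=5: 1, 2, 2, 3, 4, 4, 5
  i=6: 1, 2, 3, 4, 5, 5, 6
  i=7: 1, 2, 3, 4, 5, 6, 7

second differences of R give the permutation w = (5, 1, 4, 2, 7, 3, 6).

Rothe diagram D(w) (8 cells), 4 SE-corners (essential conditions):

[(1, 4, 0), (3, 3, 1), (5, 3, 2), (5, 6, 4)]


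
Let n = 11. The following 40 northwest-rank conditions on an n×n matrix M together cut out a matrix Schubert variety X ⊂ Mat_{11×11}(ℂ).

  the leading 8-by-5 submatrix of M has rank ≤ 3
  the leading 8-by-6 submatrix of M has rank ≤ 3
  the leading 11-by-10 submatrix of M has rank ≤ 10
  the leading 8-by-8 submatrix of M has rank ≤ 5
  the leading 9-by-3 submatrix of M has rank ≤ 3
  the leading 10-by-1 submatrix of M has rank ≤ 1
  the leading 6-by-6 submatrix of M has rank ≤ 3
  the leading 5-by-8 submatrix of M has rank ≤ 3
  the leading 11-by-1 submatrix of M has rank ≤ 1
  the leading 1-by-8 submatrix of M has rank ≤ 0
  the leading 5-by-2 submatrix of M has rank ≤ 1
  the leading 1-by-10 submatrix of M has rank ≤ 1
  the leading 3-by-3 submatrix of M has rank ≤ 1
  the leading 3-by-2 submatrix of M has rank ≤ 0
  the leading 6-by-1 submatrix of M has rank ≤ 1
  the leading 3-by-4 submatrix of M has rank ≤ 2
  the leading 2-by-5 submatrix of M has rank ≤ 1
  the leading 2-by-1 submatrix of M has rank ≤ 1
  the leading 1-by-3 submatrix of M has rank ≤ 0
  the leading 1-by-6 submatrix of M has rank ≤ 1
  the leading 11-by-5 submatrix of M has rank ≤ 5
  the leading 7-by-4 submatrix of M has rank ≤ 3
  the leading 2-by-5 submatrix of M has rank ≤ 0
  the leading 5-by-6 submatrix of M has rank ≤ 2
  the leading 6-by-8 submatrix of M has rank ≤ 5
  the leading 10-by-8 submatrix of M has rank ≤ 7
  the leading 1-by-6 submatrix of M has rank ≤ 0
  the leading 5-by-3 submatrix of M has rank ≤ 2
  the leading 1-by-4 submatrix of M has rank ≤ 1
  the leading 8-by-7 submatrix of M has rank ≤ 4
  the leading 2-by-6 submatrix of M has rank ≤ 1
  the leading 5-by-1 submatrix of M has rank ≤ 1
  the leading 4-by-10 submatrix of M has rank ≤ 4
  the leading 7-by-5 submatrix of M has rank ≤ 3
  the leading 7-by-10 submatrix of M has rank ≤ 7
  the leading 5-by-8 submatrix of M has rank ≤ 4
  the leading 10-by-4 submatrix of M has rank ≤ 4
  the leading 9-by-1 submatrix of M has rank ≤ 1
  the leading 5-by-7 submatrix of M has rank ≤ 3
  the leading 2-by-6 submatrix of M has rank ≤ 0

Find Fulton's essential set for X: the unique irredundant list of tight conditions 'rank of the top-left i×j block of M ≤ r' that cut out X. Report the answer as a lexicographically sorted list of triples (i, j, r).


Recovering R(i,j) via the rank-extension bound from the 40 conditions:

  0, 0, 0, 0, 0, 0, 0, 0, 1, 1, 1
  0, 0, 0, 0, 0, 0, 1, 1, 2, 2, 2
  0, 0, 1, 1, 1, 1, 2, 2, 3, 3, 3
  1, 1, 2, 2, 2, 2, 3, 3, 4, 4, 4
  1, 1, 2, 2, 2, 2, 3, 3, 4, 5, 5
  1, 2, 3, 3, 3, 3, 4, 4, 5, 6, 6
  1, 2, 3, 3, 3, 3, 4, 5, 6, 7, 7
  1, 2, 3, 3, 3, 3, 4, 5, 6, 7, 8
  1, 2, 3, 4, 4, 4, 5, 6, 7, 8, 9
  1, 2, 3, 4, 5, 5, 6, 7, 8, 9, 10
  1, 2, 3, 4, 5, 6, 7, 8, 9, 10, 11

second differences of R give the permutation w = (9, 7, 3, 1, 10, 2, 8, 11, 4, 5, 6).

D(w) has 27 cells with 7 SE-corners; essential set:

[(1, 8, 0), (2, 6, 0), (3, 2, 0), (5, 2, 1), (5, 6, 2), (5, 8, 3), (8, 6, 3)]


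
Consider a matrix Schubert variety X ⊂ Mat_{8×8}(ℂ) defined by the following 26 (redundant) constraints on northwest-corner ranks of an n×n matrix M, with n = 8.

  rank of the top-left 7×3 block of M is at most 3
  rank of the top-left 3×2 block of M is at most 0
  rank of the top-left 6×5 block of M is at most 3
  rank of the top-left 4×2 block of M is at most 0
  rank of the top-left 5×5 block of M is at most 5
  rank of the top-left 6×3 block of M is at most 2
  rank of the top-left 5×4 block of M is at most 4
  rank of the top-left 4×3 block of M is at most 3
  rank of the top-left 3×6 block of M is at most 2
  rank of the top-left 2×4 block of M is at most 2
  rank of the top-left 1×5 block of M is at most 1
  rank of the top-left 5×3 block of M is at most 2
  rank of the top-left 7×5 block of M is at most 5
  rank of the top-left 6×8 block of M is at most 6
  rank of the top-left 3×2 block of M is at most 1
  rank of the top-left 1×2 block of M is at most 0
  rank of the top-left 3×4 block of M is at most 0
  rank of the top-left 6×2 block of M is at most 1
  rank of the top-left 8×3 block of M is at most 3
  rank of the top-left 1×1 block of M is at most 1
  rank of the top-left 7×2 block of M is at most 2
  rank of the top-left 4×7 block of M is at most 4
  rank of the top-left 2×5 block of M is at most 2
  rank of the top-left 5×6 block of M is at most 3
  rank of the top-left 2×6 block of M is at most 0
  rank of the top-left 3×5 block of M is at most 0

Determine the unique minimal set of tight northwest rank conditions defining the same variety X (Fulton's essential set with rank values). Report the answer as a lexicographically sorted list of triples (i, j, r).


Propagating the 26 rank bounds to every northwest block:

  0 0 0 0 0 0 1 1
  0 0 0 0 0 0 1 2
  0 0 0 0 0 1 2 3
  0 0 1 1 1 2 3 4
  1 1 2 2 2 3 4 5
  1 1 2 3 3 4 5 6
  1 2 3 4 4 5 6 7
  1 2 3 4 5 6 7 8

reading off 1-entries of Δ²R: w = (7, 8, 6, 3, 1, 4, 2, 5).

|D(w)|=20, |Ess(w)|=4:

[(2, 6, 0), (3, 5, 0), (4, 2, 0), (6, 2, 1)]


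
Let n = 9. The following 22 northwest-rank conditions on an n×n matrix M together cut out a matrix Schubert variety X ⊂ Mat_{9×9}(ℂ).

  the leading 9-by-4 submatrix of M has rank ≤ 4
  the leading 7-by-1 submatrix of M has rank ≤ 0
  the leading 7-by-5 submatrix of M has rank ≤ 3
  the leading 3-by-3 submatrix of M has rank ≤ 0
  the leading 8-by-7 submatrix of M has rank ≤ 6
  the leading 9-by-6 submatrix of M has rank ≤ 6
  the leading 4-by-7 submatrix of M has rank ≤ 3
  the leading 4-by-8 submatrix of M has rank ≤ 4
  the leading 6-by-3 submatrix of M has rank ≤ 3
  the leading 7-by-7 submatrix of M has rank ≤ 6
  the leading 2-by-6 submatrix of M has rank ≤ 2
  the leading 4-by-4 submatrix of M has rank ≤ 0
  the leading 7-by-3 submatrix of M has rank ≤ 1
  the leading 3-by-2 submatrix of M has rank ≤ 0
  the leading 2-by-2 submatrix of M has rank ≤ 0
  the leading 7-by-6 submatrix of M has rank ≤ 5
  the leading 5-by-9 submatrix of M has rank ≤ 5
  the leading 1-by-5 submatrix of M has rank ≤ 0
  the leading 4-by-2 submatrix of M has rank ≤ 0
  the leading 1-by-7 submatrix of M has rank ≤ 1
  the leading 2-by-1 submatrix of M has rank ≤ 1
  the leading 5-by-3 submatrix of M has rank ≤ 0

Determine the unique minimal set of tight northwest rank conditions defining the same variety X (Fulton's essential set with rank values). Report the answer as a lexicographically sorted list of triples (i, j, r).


Recovering R(i,j) via the rank-extension bound from the 22 conditions:

  0 | 0 | 0 | 0 | 0 | 1 | 1 | 1 | 1
  0 | 0 | 0 | 0 | 1 | 2 | 2 | 2 | 2
  0 | 0 | 0 | 0 | 1 | 2 | 3 | 3 | 3
  0 | 0 | 0 | 0 | 1 | 2 | 3 | 4 | 4
  0 | 0 | 0 | 1 | 2 | 3 | 4 | 5 | 5
  0 | 1 | 1 | 2 | 3 | 4 | 5 | 6 | 6
  0 | 1 | 1 | 2 | 3 | 4 | 5 | 6 | 7
  1 | 2 | 2 | 3 | 4 | 5 | 6 | 7 | 8
  1 | 2 | 3 | 4 | 5 | 6 | 7 | 8 | 9

second differences of R give the permutation w = (6, 5, 7, 8, 4, 2, 9, 1, 3).

D(w) has 23 cells with 5 SE-corners; essential set:

[(1, 5, 0), (4, 4, 0), (5, 3, 0), (7, 1, 0), (7, 3, 1)]


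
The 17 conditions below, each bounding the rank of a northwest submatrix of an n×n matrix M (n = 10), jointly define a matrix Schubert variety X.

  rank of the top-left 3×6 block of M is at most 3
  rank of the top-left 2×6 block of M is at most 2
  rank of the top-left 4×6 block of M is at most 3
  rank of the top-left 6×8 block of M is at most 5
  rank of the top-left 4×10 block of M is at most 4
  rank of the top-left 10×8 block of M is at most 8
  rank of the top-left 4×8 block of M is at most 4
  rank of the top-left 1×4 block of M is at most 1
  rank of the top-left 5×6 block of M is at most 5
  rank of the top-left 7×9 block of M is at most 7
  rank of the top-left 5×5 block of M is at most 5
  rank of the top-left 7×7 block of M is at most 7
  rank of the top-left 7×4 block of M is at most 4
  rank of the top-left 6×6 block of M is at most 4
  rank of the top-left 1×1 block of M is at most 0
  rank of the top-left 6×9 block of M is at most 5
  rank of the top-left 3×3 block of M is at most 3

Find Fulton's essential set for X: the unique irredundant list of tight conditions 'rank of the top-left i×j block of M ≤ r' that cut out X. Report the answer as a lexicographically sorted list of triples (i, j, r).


Propagating the 17 rank bounds to every northwest block:

  row 1: 0, 1, 1, 1, 1, 1, 1, 1, 1, 1
  row 2: 1, 2, 2, 2, 2, 2, 2, 2, 2, 2
  row 3: 1, 2, 3, 3, 3, 3, 3, 3, 3, 3
  row 4: 1, 2, 3, 3, 3, 3, 4, 4, 4, 4
  row 5: 1, 2, 3, 4, 4, 4, 5, 5, 5, 5
  row 6: 1, 2, 3, 4, 4, 4, 5, 5, 5, 6
  row 7: 1, 2, 3, 4, 5, 5, 6, 6, 6, 7
  row 8: 1, 2, 3, 4, 5, 6, 7, 7, 7, 8
  row 9: 1, 2, 3, 4, 5, 6, 7, 8, 8, 9
  row 10: 1, 2, 3, 4, 5, 6, 7, 8, 9, 10

second differences of R give the permutation w = (2, 1, 3, 7, 4, 10, 5, 6, 8, 9).

Rothe diagram D(w) (8 cells), 4 SE-corners (essential conditions):

[(1, 1, 0), (4, 6, 3), (6, 6, 4), (6, 9, 5)]


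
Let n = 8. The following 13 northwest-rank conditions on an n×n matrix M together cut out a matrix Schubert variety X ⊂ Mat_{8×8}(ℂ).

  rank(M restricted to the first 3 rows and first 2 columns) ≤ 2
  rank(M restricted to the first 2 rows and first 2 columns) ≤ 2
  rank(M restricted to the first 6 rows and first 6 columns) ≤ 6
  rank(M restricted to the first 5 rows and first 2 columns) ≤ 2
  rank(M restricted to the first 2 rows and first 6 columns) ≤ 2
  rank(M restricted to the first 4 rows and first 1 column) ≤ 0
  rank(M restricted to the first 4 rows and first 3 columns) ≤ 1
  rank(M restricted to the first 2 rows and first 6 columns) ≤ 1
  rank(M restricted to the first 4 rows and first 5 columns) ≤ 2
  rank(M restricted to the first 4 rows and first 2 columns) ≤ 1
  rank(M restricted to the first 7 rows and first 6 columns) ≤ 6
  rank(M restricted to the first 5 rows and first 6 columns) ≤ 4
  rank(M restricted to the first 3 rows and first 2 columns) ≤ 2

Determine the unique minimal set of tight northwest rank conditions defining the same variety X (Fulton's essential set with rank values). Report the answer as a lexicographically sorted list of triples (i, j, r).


Recovering R(i,j) via the rank-extension bound from the 13 conditions:

  row 1: 0  1  1  1  1  1  1  1
  row 2: 0  1  1  1  1  1  2  2
  row 3: 0  1  1  2  2  2  3  3
  row 4: 0  1  1  2  2  3  4  4
  row 5: 1  2  2  3  3  4  5  5
  row 6: 1  2  3  4  4  5  6  6
  row 7: 1  2  3  4  5  6  7  7
  row 8: 1  2  3  4  5  6  7  8

so w = (2, 7, 4, 6, 1, 3, 5, 8).

Rothe diagram D(w) (11 cells), 4 SE-corners (essential conditions):

[(2, 6, 1), (4, 1, 0), (4, 3, 1), (4, 5, 2)]


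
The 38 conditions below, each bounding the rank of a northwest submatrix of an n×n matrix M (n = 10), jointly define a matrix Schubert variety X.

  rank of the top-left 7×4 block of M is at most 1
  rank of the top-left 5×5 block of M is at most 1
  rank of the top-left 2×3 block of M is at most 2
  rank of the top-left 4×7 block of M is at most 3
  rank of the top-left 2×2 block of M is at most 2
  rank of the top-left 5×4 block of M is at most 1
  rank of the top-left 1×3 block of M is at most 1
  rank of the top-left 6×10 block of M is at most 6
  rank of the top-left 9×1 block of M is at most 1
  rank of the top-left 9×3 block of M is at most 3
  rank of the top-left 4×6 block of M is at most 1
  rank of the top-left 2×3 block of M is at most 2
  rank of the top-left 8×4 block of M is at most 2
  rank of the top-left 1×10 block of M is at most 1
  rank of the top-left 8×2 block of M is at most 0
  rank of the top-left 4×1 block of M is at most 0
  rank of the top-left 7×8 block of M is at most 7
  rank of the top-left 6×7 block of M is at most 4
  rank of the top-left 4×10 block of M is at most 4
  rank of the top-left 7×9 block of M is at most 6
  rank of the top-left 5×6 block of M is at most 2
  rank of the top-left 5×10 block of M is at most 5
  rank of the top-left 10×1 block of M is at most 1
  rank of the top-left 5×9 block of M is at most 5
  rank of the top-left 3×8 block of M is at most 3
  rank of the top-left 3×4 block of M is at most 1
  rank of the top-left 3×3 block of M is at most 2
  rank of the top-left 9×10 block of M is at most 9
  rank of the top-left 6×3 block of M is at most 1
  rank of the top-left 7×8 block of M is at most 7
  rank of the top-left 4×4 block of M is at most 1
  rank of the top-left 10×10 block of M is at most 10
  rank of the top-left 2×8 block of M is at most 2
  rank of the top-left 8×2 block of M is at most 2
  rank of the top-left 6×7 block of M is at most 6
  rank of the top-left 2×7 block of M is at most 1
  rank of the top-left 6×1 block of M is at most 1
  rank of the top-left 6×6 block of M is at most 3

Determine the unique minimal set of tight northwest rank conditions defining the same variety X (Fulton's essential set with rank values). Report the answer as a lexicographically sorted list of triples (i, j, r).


Propagating the 38 rank bounds to every northwest block:

  R[1]: 0  0  1  1  1  1  1  1  1  1
  R[2]: 0  0  1  1  1  1  1  2  2  2
  R[3]: 0  0  1  1  1  1  2  3  3  3
  R[4]: 0  0  1  1  1  1  2  3  4  4
  R[5]: 0  0  1  1  1  2  3  4  5  5
  R[6]: 0  0  1  1  2  3  4  5  6  6
  R[7]: 0  0  1  1  2  3  4  5  6  7
  R[8]: 0  0  1  2  3  4  5  6  7  8
  R[9]: 1  1  2  3  4  5  6  7  8  9
  R[10]: 1  2  3  4  5  6  7  8  9  10

the unique w with this rank table is (3, 8, 7, 9, 6, 5, 10, 4, 1, 2).

ℓ(w)=30; the 5 essential cells (i,j,r):

[(2, 7, 1), (4, 6, 1), (5, 5, 1), (7, 4, 1), (8, 2, 0)]


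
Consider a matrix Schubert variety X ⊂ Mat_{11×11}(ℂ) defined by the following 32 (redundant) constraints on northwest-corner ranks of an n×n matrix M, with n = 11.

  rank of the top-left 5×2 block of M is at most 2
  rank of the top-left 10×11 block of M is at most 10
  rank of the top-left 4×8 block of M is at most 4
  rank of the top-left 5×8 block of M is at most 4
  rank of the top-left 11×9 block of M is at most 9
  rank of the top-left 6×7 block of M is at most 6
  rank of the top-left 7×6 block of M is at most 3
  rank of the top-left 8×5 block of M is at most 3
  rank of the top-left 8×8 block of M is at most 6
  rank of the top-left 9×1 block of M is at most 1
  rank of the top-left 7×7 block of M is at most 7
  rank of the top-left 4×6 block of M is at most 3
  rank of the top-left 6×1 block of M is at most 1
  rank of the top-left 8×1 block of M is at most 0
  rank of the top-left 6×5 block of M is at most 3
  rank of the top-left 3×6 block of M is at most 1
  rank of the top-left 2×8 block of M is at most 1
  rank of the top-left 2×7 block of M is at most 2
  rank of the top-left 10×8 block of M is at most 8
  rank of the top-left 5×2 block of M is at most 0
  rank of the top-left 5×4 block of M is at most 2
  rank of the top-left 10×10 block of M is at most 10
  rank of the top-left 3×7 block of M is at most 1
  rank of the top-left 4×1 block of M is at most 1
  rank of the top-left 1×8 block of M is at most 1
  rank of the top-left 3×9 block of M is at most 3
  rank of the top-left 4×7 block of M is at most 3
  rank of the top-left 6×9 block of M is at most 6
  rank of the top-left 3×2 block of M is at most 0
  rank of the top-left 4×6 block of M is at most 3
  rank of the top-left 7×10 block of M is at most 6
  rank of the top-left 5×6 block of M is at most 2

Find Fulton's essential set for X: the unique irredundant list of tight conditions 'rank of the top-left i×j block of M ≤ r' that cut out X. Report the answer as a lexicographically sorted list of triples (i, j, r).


Computing R[i][j] = min implied NW-rank bound (n=11, 32 conditions):

  0, 0, 1, 1, 1, 1, 1, 1, 1, 1, 1
  0, 0, 1, 1, 1, 1, 1, 1, 2, 2, 2
  0, 0, 1, 1, 1, 1, 1, 2, 3, 3, 3
  0, 0, 1, 2, 2, 2, 2, 3, 4, 4, 4
  0, 0, 1, 2, 2, 2, 3, 4, 5, 5, 5
  0, 1, 2, 3, 3, 3, 4, 5, 6, 6, 6
  0, 1, 2, 3, 3, 3, 4, 5, 6, 6, 7
  0, 1, 2, 3, 3, 4, 5, 6, 7, 7, 8
  1, 2, 3, 4, 4, 5, 6, 7, 8, 8, 9
  1, 2, 3, 4, 5, 6, 7, 8, 9, 9, 10
  1, 2, 3, 4, 5, 6, 7, 8, 9, 10, 11

so w = (3, 9, 8, 4, 7, 2, 11, 6, 1, 5, 10).

D(w) has 28 cells with 8 SE-corners; essential set:

[(2, 8, 1), (3, 7, 1), (5, 2, 0), (5, 6, 2), (7, 6, 3), (7, 10, 6), (8, 1, 0), (8, 5, 3)]


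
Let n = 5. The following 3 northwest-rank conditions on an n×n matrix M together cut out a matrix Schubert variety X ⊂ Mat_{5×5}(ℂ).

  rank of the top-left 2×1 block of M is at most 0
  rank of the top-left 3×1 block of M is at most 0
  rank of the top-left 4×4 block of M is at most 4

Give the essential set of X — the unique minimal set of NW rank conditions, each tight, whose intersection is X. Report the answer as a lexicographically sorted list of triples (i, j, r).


Recovering R(i,j) via the rank-extension bound from the 3 conditions:

  i=1: 0 1 1 1 1
  i=2: 0 1 2 2 2
  i=3: 0 1 2 3 3
  i=4: 1 2 3 4 4
  i=5: 1 2 3 4 5

the unique w with this rank table is (2, 3, 4, 1, 5).

ℓ(w)=3; the 1 essential cell (i,j,r):

[(3, 1, 0)]


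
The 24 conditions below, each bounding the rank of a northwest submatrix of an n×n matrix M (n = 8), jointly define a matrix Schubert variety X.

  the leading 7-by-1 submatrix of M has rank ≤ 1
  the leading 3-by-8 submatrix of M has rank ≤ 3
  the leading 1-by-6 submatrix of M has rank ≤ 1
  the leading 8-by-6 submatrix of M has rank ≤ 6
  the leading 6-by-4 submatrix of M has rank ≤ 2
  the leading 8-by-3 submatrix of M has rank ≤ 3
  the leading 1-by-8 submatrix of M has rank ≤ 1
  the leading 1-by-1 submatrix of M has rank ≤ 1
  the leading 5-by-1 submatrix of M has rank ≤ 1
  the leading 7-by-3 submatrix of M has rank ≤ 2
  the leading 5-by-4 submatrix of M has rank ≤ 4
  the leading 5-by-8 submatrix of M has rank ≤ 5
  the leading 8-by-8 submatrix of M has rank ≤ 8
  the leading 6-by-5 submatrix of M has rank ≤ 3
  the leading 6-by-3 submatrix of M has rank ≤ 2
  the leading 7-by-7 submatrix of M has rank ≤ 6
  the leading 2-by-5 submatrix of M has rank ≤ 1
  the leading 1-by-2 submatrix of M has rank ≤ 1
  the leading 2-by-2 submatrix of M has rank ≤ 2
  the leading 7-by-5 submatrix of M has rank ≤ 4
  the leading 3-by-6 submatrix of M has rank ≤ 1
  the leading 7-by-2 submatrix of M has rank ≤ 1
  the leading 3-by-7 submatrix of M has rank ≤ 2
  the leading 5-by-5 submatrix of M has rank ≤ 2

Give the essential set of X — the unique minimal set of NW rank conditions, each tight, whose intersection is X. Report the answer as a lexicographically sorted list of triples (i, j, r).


Reconstructing r_w from the 24 given conditions:

  1, 1, 1, 1, 1, 1, 1, 1
  1, 1, 1, 1, 1, 1, 2, 2
  1, 1, 1, 1, 1, 1, 2, 3
  1, 1, 2, 2, 2, 2, 3, 4
  1, 1, 2, 2, 2, 3, 4, 5
  1, 1, 2, 2, 3, 4, 5, 6
  1, 1, 2, 3, 4, 5, 6, 7
  1, 2, 3, 4, 5, 6, 7, 8

second differences of R give the permutation w = (1, 7, 8, 3, 6, 5, 4, 2).

D(w) has 17 cells with 4 SE-corners; essential set:

[(3, 6, 1), (5, 5, 2), (6, 4, 2), (7, 2, 1)]


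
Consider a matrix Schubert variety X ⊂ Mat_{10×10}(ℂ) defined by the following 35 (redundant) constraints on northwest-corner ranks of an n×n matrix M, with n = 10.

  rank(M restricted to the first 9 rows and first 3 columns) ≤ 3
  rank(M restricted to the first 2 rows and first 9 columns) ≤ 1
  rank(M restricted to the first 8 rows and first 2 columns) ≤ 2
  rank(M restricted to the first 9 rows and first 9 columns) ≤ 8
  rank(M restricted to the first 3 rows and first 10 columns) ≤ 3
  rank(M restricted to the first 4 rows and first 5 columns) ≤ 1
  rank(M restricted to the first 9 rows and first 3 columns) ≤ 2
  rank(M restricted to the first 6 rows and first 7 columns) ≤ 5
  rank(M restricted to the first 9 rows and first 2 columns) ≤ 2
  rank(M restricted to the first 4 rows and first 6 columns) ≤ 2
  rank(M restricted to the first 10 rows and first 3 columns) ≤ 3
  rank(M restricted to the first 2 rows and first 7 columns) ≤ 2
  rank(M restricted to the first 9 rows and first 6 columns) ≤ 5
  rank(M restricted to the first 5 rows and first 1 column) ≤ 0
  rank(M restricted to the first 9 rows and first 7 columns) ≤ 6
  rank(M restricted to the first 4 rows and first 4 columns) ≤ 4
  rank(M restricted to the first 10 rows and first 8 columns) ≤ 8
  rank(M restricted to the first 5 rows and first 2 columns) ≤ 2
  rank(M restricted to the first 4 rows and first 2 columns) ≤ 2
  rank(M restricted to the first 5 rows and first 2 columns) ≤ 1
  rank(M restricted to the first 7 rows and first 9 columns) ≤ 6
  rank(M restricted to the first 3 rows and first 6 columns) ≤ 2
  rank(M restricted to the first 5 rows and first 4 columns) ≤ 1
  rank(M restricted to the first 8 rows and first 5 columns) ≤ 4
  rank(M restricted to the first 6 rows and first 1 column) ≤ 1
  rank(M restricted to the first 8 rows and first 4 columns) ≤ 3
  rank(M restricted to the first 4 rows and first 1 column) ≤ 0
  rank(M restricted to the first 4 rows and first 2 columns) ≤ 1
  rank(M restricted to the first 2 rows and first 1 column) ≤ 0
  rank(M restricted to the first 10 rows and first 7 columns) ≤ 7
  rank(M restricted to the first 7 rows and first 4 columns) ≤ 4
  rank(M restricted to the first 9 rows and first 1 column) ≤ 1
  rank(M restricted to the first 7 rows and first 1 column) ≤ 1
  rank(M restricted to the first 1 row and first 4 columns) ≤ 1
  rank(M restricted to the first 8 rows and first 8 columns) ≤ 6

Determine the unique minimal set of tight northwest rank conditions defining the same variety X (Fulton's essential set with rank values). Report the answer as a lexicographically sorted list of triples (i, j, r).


Propagating the 35 rank bounds to every northwest block:

  i=1: 0 1 1 1 1 1 1 1 1 1
  i=2: 0 1 1 1 1 1 1 1 1 2
  i=3: 0 1 1 1 1 2 2 2 2 3
  i=4: 0 1 1 1 1 2 3 3 3 4
  i=5: 0 1 1 1 2 3 4 4 4 5
  i=6: 1 2 2 2 3 4 5 5 5 6
  i=7: 1 2 2 3 4 5 6 6 6 7
  i=8: 1 2 2 3 4 5 6 6 7 8
  i=9: 1 2 2 3 4 5 6 7 8 9
  i=10: 1 2 3 4 5 6 7 8 9 10

reading off 1-entries of Δ²R: w = (2, 10, 6, 7, 5, 1, 4, 9, 8, 3).

6 SE-corners of the 24-cell Rothe diagram give Ess(w):

[(2, 9, 1), (4, 5, 1), (5, 1, 0), (5, 4, 1), (8, 8, 6), (9, 3, 2)]


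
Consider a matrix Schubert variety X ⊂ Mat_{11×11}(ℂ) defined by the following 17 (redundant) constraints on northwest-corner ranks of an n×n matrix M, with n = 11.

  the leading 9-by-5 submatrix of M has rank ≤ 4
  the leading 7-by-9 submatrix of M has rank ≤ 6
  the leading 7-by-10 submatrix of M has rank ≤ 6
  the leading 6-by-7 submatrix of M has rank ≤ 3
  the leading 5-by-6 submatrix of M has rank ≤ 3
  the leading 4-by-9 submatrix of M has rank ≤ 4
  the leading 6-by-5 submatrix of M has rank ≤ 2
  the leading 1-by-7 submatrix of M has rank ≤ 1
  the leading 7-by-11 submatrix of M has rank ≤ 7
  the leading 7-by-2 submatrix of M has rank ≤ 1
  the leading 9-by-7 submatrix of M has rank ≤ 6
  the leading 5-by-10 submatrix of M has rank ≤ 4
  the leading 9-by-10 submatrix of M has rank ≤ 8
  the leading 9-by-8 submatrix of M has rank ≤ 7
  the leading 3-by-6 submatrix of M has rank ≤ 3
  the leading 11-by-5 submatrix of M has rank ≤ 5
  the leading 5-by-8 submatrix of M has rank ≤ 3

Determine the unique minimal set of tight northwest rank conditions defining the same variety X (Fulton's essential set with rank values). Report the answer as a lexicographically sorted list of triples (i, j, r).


Propagating the 17 rank bounds to every northwest block:

  row 1: 1, 1, 1, 1, 1, 1, 1, 1, 1, 1, 1
  row 2: 1, 1, 2, 2, 2, 2, 2, 2, 2, 2, 2
  row 3: 1, 1, 2, 2, 2, 3, 3, 3, 3, 3, 3
  row 4: 1, 1, 2, 2, 2, 3, 3, 3, 4, 4, 4
  row 5: 1, 1, 2, 2, 2, 3, 3, 3, 4, 4, 5
  row 6: 1, 1, 2, 2, 2, 3, 3, 4, 5, 5, 6
  row 7: 1, 1, 2, 3, 3, 4, 4, 5, 6, 6, 7
  row 8: 1, 2, 3, 4, 4, 5, 5, 6, 7, 7, 8
  row 9: 1, 2, 3, 4, 4, 5, 6, 7, 8, 8, 9
  row 10: 1, 2, 3, 4, 5, 6, 7, 8, 9, 9, 10
  row 11: 1, 2, 3, 4, 5, 6, 7, 8, 9, 10, 11

reading off 1-entries of Δ²R: w = (1, 3, 6, 9, 11, 8, 4, 2, 7, 5, 10).

Rothe diagram D(w) (21 cells), 6 SE-corners (essential conditions):

[(5, 8, 3), (5, 10, 4), (6, 5, 2), (6, 7, 3), (7, 2, 1), (9, 5, 4)]


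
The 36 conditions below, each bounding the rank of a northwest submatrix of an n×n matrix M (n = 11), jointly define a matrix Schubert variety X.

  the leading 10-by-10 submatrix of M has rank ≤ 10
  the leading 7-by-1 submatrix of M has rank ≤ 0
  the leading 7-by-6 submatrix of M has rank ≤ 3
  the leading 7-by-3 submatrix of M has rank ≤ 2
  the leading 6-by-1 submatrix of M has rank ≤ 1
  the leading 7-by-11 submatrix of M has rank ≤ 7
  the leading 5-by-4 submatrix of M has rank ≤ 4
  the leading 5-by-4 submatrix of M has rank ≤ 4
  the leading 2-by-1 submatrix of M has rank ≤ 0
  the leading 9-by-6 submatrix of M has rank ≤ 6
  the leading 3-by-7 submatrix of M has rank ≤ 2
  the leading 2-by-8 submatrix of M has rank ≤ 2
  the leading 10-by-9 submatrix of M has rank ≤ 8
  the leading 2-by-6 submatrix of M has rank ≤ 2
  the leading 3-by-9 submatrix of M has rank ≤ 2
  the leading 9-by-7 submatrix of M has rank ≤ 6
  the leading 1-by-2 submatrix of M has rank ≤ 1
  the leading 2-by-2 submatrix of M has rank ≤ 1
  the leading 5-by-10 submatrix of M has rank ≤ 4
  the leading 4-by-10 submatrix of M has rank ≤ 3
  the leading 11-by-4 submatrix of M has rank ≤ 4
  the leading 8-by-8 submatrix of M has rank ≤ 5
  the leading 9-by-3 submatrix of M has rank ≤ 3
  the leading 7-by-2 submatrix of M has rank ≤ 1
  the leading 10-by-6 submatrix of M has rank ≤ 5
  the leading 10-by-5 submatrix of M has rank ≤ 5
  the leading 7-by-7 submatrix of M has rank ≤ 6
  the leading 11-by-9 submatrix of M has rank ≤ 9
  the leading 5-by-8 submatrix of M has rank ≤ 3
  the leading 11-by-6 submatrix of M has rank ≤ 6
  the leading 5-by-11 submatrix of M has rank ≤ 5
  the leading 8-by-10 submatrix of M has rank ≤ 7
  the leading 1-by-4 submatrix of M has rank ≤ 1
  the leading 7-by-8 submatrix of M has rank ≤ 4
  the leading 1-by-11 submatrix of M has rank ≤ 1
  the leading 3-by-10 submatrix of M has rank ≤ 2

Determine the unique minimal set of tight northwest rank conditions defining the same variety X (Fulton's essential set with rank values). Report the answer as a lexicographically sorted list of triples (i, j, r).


Computing R[i][j] = min implied NW-rank bound (n=11, 36 conditions):

  i=1: 0, 1, 1, 1, 1, 1, 1, 1, 1, 1, 1
  i=2: 0, 1, 2, 2, 2, 2, 2, 2, 2, 2, 2
  i=3: 0, 1, 2, 2, 2, 2, 2, 2, 2, 2, 3
  i=4: 0, 1, 2, 3, 3, 3, 3, 3, 3, 3, 4
  i=5: 0, 1, 2, 3, 3, 3, 3, 3, 4, 4, 5
  i=6: 0, 1, 2, 3, 3, 3, 4, 4, 5, 5, 6
  i=7: 0, 1, 2, 3, 3, 3, 4, 4, 5, 6, 7
  i=8: 1, 2, 3, 4, 4, 4, 5, 5, 6, 7, 8
  i=9: 1, 2, 3, 4, 5, 5, 6, 6, 7, 8, 9
  i=10: 1, 2, 3, 4, 5, 5, 6, 7, 8, 9, 10
  i=11: 1, 2, 3, 4, 5, 6, 7, 8, 9, 10, 11

giving w = (2, 3, 11, 4, 9, 7, 10, 1, 5, 8, 6) via Δ²R.

6 SE-corners of the 24-cell Rothe diagram give Ess(w):

[(3, 10, 2), (5, 8, 3), (7, 1, 0), (7, 6, 3), (7, 8, 4), (10, 6, 5)]


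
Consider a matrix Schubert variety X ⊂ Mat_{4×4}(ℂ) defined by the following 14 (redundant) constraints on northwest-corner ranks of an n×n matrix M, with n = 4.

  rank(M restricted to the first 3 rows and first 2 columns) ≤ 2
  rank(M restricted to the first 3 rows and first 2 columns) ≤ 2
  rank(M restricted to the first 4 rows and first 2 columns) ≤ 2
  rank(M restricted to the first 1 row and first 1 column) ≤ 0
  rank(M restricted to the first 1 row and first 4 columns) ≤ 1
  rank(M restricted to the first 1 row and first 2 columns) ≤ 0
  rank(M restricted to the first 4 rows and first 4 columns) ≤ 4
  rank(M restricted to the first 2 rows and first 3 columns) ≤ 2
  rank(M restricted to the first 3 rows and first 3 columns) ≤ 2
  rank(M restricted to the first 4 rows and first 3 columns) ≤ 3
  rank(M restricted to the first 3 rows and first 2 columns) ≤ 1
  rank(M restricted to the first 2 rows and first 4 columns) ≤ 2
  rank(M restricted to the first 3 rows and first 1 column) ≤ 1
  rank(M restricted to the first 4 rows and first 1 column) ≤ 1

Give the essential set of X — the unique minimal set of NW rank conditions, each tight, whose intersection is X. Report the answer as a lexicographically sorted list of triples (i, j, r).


The tightest implied rank at each (i,j), from the 14 conditions:

  row 1: 0 | 0 | 1 | 1
  row 2: 1 | 1 | 2 | 2
  row 3: 1 | 1 | 2 | 3
  row 4: 1 | 2 | 3 | 4

reading off 1-entries of Δ²R: w = (3, 1, 4, 2).

Rothe diagram D(w) (3 cells), 2 SE-corners (essential conditions):

[(1, 2, 0), (3, 2, 1)]


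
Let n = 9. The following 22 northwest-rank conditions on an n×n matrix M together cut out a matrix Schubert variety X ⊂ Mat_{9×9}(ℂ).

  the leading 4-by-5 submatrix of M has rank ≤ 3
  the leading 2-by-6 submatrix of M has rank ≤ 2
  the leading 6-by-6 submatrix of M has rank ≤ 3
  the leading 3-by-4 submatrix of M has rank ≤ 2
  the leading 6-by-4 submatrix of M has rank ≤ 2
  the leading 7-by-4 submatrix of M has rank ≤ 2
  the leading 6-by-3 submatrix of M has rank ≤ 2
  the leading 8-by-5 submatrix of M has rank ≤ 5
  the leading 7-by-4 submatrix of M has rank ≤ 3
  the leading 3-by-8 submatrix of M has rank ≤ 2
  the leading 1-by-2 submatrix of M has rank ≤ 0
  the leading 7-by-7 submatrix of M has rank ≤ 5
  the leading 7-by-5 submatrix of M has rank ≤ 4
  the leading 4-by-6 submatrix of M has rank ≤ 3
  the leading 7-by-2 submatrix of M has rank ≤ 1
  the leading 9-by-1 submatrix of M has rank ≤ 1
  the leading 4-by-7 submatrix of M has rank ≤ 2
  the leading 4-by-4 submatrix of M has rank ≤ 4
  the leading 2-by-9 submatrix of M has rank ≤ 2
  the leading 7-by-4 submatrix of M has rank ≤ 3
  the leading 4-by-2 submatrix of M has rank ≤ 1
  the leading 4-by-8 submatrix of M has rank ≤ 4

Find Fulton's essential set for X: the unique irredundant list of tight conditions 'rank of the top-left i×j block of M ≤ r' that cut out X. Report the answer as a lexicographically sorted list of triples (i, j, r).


Reconstructing r_w from the 22 given conditions:

  R[1]: 0 | 0 | 1 | 1 | 1 | 1 | 1 | 1 | 1
  R[2]: 1 | 1 | 2 | 2 | 2 | 2 | 2 | 2 | 2
  R[3]: 1 | 1 | 2 | 2 | 2 | 2 | 2 | 2 | 3
  R[4]: 1 | 1 | 2 | 2 | 2 | 2 | 2 | 3 | 4
  R[5]: 1 | 1 | 2 | 2 | 3 | 3 | 3 | 4 | 5
  R[6]: 1 | 1 | 2 | 2 | 3 | 3 | 4 | 5 | 6
  R[7]: 1 | 1 | 2 | 2 | 3 | 4 | 5 | 6 | 7
  R[8]: 1 | 2 | 3 | 3 | 4 | 5 | 6 | 7 | 8
  R[9]: 1 | 2 | 3 | 4 | 5 | 6 | 7 | 8 | 9

reading off 1-entries of Δ²R: w = (3, 1, 9, 8, 5, 7, 6, 2, 4).

6 SE-corners of the 20-cell Rothe diagram give Ess(w):

[(1, 2, 0), (3, 8, 2), (4, 7, 2), (6, 6, 3), (7, 2, 1), (7, 4, 2)]
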